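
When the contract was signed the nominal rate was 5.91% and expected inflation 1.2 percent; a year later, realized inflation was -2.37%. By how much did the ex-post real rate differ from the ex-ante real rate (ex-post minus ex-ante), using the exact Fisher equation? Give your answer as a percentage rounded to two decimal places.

Ex-ante: (1 + 0.0591)/(1 + 0.0120) − 1 = 4.6542%
Ex-post: (1 + 0.0591)/(1 − 0.0237) − 1 = 8.4810%
Difference (ex-post − ex-ante) = 3.8268% → 3.83%.

3.83%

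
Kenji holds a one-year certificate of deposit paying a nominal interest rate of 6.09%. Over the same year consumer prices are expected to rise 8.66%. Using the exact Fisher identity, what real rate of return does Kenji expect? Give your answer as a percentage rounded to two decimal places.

1 + r = 1.06090 / 1.08660 = 0.976348
r = 0.976348 − 1 = -2.3652%, i.e. -2.37%.

-2.37%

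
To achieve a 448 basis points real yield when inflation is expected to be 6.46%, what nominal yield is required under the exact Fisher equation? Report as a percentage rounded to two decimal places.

11.23%

(1 + i) = (1 + r)(1 + π) = 1.04480 × 1.06460 = 1.11229408
i = 1.11229408 − 1, so the required nominal rate is 11.23%.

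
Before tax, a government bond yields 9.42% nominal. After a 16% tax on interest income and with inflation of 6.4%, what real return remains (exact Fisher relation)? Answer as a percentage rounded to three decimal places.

After-tax nominal return = 9.42% × (1 − 0.16) = 7.9128%.
1 + r = 1.079128 / 1.06400 = 1.014218
After-tax real rate = 1.014218 − 1 → 1.422%.

1.422%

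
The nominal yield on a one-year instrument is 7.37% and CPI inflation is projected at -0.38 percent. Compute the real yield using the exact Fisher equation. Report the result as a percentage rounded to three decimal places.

7.780%

1 + r = 1.07370 / 0.99620 = 1.077796
r = 1.077796 − 1 = 7.7796%, i.e. 7.780%.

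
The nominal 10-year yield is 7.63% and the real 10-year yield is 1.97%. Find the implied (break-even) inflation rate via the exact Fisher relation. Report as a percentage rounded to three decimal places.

(1 + π) = (1 + i)/(1 + r) = 1.07630 / 1.01970 = 1.055507
Break-even inflation = 1.055507 − 1 → 5.551%.

5.551%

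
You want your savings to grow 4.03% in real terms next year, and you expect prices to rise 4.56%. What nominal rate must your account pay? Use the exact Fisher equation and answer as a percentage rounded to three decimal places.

(1 + i) = (1 + r)(1 + π) = 1.04030 × 1.04560 = 1.08773768
i = 1.08773768 − 1, so the required nominal rate is 8.774%.

8.774%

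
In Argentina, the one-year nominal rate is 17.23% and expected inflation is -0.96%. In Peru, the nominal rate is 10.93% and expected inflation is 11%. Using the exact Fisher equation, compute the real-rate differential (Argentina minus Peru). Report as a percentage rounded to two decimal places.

18.43%

Argentina: (1 + 0.1723)/(1 − 0.0096) − 1 = 18.3663%
Peru: (1 + 0.1093)/(1 + 0.1100) − 1 = -0.0631%
Differential = 18.3663% − (-0.0631%) = 18.4294% → 18.43%.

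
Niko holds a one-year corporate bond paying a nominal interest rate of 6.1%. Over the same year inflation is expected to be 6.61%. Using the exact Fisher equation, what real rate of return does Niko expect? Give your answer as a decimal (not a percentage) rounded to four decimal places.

-0.0048

By the Fisher equation, 1 + r = (1 + i)/(1 + π).
1 + r = 1.06100 / 1.06610 = 0.995216
r = 0.995216 − 1 = -0.4784%, i.e. -0.0048.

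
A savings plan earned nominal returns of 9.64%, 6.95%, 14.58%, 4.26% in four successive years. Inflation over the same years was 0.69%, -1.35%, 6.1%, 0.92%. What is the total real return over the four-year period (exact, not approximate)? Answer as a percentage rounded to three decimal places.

Nominal growth factor = 1.0964 × 1.0695 × 1.1458 × 1.0426 = 1.400801
Price-level growth factor = 1.0069 × 0.9865 × 1.0610 × 1.0092 = 1.063594
Real growth factor = 1.400801 / 1.063594 = 1.317044
Total real return = 1.317044 − 1 → 31.704%.

31.704%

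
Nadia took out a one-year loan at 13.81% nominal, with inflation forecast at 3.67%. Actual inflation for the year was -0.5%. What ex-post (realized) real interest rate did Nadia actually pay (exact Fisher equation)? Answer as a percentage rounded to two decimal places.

14.38%

Ex-post: (1 + 0.1381)/(1 − 0.0050) − 1 = 14.3819%
So the realized real rate is 14.38%.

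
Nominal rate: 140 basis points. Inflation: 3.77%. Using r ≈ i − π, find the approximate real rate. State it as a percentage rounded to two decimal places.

-2.37%

r ≈ i − π = 1.4% − 3.77% = -2.37%.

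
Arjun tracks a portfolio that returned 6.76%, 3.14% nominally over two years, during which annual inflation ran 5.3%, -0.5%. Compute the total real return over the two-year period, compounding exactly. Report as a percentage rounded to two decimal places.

5.10%

Compound the nominal returns: 1.0676 × 1.0314 = 1.101123.
Compound inflation: 1.0530 × 0.9950 = 1.047735.
Deflate: 1.101123 / 1.047735 = 1.050955.
Total real return = 1.050955 − 1 → 5.10%.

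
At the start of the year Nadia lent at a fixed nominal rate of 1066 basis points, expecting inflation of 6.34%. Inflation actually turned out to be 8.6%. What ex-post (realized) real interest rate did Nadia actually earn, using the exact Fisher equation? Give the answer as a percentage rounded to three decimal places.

Ex-post: (1 + 0.1066)/(1 + 0.0860) − 1 = 1.8969%
So the realized real rate is 1.897%.

1.897%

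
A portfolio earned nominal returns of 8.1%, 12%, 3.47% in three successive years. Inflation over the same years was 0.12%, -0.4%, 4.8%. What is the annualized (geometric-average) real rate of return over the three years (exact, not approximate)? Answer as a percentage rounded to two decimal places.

Nominal growth factor = 1.0810 × 1.1200 × 1.0347 = 1.25273198
Price-level growth factor = 1.0012 × 0.9960 × 1.0480 = 1.04506057
Real growth factor = 1.25273198 / 1.04506057 = 1.19871711
Annualized real rate = 1.19871711^(1/3) − 1 = 6.2280% → 6.23%.

6.23%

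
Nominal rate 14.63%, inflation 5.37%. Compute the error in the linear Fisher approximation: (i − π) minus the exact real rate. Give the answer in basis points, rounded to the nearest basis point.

Approximate: r ≈ 14.630% − 5.370% = 9.2600%
Exact: (1 + 0.1463)/(1 + 0.0537) − 1 = 8.7881%
Error = 9.2600% − 8.7881% = 0.4719% → 47 basis points.

47 basis points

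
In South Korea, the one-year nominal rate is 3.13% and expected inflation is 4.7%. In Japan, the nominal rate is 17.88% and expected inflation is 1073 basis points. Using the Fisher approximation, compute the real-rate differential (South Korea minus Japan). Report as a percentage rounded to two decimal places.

South Korea: 3.13% − 4.7% = -1.570%
Japan: 17.88% − 10.73% = 7.150%
Differential = -8.720% → -8.72%.

-8.72%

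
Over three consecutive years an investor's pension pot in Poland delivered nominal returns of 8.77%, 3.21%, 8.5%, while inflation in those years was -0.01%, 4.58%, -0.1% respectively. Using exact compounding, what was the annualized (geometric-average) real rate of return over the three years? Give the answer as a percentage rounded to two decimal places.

Compound the nominal returns: 1.0877 × 1.0321 × 1.0850 = 1.21803746.
Compound inflation: 0.9999 × 1.0458 × 0.9990 = 1.04464972.
Deflate: 1.21803746 / 1.04464972 = 1.16597691.
Annualized real rate = 1.16597691^(1/3) − 1 = 5.2519% → 5.25%.

5.25%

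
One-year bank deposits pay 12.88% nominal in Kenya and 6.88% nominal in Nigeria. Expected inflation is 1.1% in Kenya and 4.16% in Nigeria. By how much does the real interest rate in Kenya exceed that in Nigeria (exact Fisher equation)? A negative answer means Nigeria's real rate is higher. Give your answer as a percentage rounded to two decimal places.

Kenya: (1 + 0.1288)/(1 + 0.0110) − 1 = 11.6518%
Nigeria: (1 + 0.0688)/(1 + 0.0416) − 1 = 2.6114%
Differential = 11.6518% − 2.6114% = 9.0405% → 9.04%.

9.04%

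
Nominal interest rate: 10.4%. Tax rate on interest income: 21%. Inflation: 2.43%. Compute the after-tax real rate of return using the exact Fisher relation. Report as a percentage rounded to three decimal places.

After-tax nominal return = 10.4% × (1 − 0.21) = 8.2160%.
1 + r = 1.08216 / 1.02430 = 1.056487
After-tax real rate = 1.056487 − 1 → 5.649%.

5.649%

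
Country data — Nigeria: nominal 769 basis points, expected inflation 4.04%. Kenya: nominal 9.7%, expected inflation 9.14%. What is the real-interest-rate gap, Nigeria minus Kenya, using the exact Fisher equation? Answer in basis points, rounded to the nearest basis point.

300 basis points

Nigeria: (1 + 0.0769)/(1 + 0.0404) − 1 = 3.5083%
Kenya: (1 + 0.0970)/(1 + 0.0914) − 1 = 0.5131%
Differential = 3.5083% − 0.5131% = 2.9952% → 300 basis points.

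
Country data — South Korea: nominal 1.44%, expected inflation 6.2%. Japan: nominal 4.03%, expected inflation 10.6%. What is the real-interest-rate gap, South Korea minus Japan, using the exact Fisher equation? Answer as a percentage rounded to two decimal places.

1.46%

South Korea: (1 + 0.0144)/(1 + 0.0620) − 1 = -4.4821%
Japan: (1 + 0.0403)/(1 + 0.1060) − 1 = -5.9403%
Differential = -4.4821% − (-5.9403%) = 1.4582% → 1.46%.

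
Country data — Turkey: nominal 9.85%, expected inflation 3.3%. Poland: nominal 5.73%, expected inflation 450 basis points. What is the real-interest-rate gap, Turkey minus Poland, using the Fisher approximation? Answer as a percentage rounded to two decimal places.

Turkey: 9.85% − 3.3% = 6.550%
Poland: 5.73% − 4.5% = 1.230%
Differential = 5.320% → 5.32%.

5.32%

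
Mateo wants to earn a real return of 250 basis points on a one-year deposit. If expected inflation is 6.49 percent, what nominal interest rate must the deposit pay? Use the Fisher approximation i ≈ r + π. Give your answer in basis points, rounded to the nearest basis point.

899 basis points

i ≈ r + π = 2.5% + 6.49% = 899 basis points.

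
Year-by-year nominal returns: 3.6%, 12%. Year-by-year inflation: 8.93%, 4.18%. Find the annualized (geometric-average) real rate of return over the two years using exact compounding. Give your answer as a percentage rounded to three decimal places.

1.117%

Compound the nominal returns: 1.0360 × 1.1200 = 1.16032000.
Compound inflation: 1.0893 × 1.0418 = 1.13483274.
Deflate: 1.16032000 / 1.13483274 = 1.02245905.
Annualized real rate = 1.02245905^(1/2) − 1 = 1.1167% → 1.117%.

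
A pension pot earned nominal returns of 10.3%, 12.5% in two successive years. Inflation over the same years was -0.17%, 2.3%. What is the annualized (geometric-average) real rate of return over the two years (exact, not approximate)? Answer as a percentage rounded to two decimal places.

Nominal growth factor = 1.1030 × 1.1250 = 1.24087500
Price-level growth factor = 0.9983 × 1.0230 = 1.02126090
Real growth factor = 1.24087500 / 1.02126090 = 1.21504211
Annualized real rate = 1.21504211^(1/2) − 1 = 10.2289% → 10.23%.

10.23%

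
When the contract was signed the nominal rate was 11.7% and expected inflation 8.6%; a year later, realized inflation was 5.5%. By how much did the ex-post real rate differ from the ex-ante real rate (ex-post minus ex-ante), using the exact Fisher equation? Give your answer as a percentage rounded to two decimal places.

Ex-ante: (1 + 0.1170)/(1 + 0.0860) − 1 = 2.8545%
Ex-post: (1 + 0.1170)/(1 + 0.0550) − 1 = 5.8768%
Difference (ex-post − ex-ante) = 3.0223% → 3.02%.

3.02%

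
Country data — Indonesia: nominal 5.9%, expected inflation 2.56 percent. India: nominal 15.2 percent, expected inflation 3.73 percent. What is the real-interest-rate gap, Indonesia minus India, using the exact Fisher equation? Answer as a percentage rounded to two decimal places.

-7.80%

Indonesia: (1 + 0.0590)/(1 + 0.0256) − 1 = 3.2566%
India: (1 + 0.1520)/(1 + 0.0373) − 1 = 11.0576%
Differential = 3.2566% − 11.0576% = -7.8009% → -7.80%.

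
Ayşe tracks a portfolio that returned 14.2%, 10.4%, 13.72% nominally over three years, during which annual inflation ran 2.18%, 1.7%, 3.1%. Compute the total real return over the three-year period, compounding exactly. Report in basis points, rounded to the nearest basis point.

3382 basis points

Nominal growth factor = 1.1420 × 1.1040 × 1.1372 = 1.433745
Price-level growth factor = 1.0218 × 1.0170 × 1.0310 = 1.071385
Real growth factor = 1.433745 / 1.071385 = 1.338217
Total real return = 1.338217 − 1 → 3382 basis points.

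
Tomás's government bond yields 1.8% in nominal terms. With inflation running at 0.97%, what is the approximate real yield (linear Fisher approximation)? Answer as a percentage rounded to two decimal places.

0.83%

r ≈ i − π = 1.8% − 0.97% = 0.83%.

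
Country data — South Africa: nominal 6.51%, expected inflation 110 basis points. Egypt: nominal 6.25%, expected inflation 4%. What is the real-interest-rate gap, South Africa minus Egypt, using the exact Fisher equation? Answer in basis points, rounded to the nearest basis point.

South Africa: (1 + 0.0651)/(1 + 0.0110) − 1 = 5.3511%
Egypt: (1 + 0.0625)/(1 + 0.0400) − 1 = 2.1635%
Differential = 5.3511% − 2.1635% = 3.1877% → 319 basis points.

319 basis points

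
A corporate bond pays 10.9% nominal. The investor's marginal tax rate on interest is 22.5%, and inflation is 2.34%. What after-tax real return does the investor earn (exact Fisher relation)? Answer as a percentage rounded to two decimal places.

After-tax nominal return = 10.9% × (1 − 0.225) = 8.4475%.
1 + r = 1.084475 / 1.02340 = 1.059679
After-tax real rate = 1.059679 − 1 → 5.97%.

5.97%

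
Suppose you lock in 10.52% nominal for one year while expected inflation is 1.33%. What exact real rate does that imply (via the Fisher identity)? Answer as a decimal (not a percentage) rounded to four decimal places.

0.0907

1 + r = 1.10520 / 1.01330 = 1.090694
r = 1.090694 − 1 = 9.0694%, i.e. 0.0907.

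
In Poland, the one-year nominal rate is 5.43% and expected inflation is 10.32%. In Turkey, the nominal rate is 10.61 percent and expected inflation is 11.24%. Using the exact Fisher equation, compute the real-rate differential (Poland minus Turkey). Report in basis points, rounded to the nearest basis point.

-387 basis points

Poland: (1 + 0.0543)/(1 + 0.1032) − 1 = -4.4326%
Turkey: (1 + 0.1061)/(1 + 0.1124) − 1 = -0.5663%
Differential = -4.4326% − (-0.5663%) = -3.8662% → -387 basis points.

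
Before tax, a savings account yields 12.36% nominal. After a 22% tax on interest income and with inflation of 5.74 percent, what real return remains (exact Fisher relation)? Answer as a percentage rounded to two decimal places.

After-tax nominal return = 12.36% × (1 − 0.22) = 9.6408%.
1 + r = 1.096408 / 1.05740 = 1.036890
After-tax real rate = 1.036890 − 1 → 3.69%.

3.69%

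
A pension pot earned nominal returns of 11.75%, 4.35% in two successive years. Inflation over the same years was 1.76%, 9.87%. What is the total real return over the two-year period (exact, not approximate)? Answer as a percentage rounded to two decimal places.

4.30%

Compound the nominal returns: 1.1175 × 1.0435 = 1.166111.
Compound inflation: 1.0176 × 1.0987 = 1.118037.
Deflate: 1.166111 / 1.118037 = 1.042999.
Total real return = 1.042999 − 1 → 4.30%.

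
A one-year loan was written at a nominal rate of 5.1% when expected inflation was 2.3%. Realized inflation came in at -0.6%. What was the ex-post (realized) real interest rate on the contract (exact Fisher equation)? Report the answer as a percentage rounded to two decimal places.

Ex-post: (1 + 0.0510)/(1 − 0.0060) − 1 = 5.7344%
So the realized real rate is 5.73%.

5.73%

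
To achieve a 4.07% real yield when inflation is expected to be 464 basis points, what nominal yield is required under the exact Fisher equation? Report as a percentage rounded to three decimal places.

(1 + i) = (1 + r)(1 + π) = 1.04070 × 1.04640 = 1.08898848
i = 1.08898848 − 1, so the required nominal rate is 8.899%.

8.899%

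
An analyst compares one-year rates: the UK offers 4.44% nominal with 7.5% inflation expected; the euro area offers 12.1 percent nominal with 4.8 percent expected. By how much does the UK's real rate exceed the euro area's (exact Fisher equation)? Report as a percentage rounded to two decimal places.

The UK: (1 + 0.0444)/(1 + 0.0750) − 1 = -2.8465%
The euro area: (1 + 0.1210)/(1 + 0.0480) − 1 = 6.9656%
Differential = -2.8465% − 6.9656% = -9.8122% → -9.81%.

-9.81%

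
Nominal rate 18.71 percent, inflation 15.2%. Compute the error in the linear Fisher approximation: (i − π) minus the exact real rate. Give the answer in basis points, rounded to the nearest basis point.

Approximate: r ≈ 18.710% − 15.200% = 3.5100%
Exact: (1 + 0.1871)/(1 + 0.1520) − 1 = 3.0469%
Error = 3.5100% − 3.0469% = 0.4631% → 46 basis points.

46 basis points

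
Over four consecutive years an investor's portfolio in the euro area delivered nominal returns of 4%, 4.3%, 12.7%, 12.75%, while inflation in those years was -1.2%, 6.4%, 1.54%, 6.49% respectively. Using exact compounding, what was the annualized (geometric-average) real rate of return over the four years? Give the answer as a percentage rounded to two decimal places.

Compound the nominal returns: 1.0400 × 1.0430 × 1.1270 × 1.1275 = 1.37834557.
Compound inflation: 0.9880 × 1.0640 × 1.0154 × 1.0649 = 1.13669659.
Deflate: 1.37834557 / 1.13669659 = 1.21258881.
Annualized real rate = 1.21258881^(1/4) − 1 = 4.9369% → 4.94%.

4.94%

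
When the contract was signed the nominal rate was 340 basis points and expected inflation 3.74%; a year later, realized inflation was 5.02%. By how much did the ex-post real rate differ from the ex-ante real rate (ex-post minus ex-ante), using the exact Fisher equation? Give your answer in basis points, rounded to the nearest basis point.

-121 basis points

Ex-ante: (1 + 0.0340)/(1 + 0.0374) − 1 = -0.3277%
Ex-post: (1 + 0.0340)/(1 + 0.0502) − 1 = -1.5426%
Difference (ex-post − ex-ante) = -1.2148% → -121 basis points.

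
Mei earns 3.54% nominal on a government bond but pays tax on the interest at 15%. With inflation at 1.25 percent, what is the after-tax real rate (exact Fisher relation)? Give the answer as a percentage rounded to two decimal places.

After-tax nominal return = 3.54% × (1 − 0.15) = 3.0090%.
1 + r = 1.03009 / 1.01250 = 1.017373
After-tax real rate = 1.017373 − 1 → 1.74%.

1.74%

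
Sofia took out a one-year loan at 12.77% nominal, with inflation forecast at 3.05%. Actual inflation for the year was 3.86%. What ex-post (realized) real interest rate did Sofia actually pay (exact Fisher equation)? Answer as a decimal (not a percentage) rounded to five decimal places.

0.08579

Ex-post: (1 + 0.1277)/(1 + 0.0386) − 1 = 8.5789%
So the realized real rate is 0.08579.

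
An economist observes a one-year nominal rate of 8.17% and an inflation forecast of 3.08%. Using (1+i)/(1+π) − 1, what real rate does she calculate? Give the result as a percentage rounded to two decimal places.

By the Fisher relation, 1 + r = (1 + i)/(1 + π).
1 + r = 1.08170 / 1.03080 = 1.049379
r = 1.049379 − 1 = 4.9379%, i.e. 4.94%.

4.94%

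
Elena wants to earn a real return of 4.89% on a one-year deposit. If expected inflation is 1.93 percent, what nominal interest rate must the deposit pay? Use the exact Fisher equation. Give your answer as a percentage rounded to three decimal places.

6.914%

(1 + i) = (1 + r)(1 + π) = 1.04890 × 1.01930 = 1.06914377
i = 1.06914377 − 1, so the required nominal rate is 6.914%.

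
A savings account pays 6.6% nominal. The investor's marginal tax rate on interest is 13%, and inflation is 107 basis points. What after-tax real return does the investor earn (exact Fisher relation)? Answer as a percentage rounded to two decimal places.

4.62%

After-tax nominal return = 6.6% × (1 − 0.13) = 5.7420%.
1 + r = 1.05742 / 1.01070 = 1.046225
After-tax real rate = 1.046225 − 1 → 4.62%.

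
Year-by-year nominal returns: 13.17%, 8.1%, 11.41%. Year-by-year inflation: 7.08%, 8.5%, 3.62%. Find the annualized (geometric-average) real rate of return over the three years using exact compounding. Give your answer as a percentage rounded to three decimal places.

4.224%

Compound the nominal returns: 1.1317 × 1.0810 × 1.1141 = 1.36295395.
Compound inflation: 1.0708 × 1.0850 × 1.0362 = 1.20387581.
Deflate: 1.36295395 / 1.20387581 = 1.13213833.
Annualized real rate = 1.13213833^(1/3) − 1 = 4.2237% → 4.224%.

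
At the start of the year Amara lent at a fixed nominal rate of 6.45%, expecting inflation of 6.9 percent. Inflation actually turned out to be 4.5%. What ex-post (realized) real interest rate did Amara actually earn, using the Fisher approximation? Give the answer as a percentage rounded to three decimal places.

Ex-post: 6.45% − 4.5% = 1.950%
So the realized real rate is 1.950%.

1.950%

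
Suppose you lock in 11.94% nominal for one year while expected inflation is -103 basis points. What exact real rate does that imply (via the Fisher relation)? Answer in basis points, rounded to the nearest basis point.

1310 basis points

1 + r = 1.11940 / 0.98970 = 1.1310498
r = 1.1310498 − 1 = 13.10498%, i.e. 1310 basis points.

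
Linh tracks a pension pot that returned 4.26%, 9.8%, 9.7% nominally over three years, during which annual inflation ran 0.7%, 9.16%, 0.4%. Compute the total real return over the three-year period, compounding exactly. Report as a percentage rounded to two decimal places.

13.79%

Compound the nominal returns: 1.0426 × 1.0980 × 1.0970 = 1.255818.
Compound inflation: 1.0070 × 1.0916 × 1.0040 = 1.103638.
Deflate: 1.255818 / 1.103638 = 1.137889.
Total real return = 1.137889 − 1 → 13.79%.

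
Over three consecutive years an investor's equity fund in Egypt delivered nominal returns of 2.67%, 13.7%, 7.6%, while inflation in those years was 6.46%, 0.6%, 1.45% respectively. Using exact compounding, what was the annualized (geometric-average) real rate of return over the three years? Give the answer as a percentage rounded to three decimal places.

4.953%

Nominal growth factor = 1.0267 × 1.1370 × 1.0760 = 1.25607710
Price-level growth factor = 1.0646 × 1.0060 × 1.0145 = 1.08651692
Real growth factor = 1.25607710 / 1.08651692 = 1.15605848
Annualized real rate = 1.15605848^(1/3) − 1 = 4.9526% → 4.953%.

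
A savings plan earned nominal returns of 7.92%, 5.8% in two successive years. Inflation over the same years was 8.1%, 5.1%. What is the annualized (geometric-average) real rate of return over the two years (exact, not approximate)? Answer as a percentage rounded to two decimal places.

Nominal growth factor = 1.0792 × 1.0580 = 1.14179360
Price-level growth factor = 1.0810 × 1.0510 = 1.13613100
Real growth factor = 1.14179360 / 1.13613100 = 1.00498411
Annualized real rate = 1.00498411^(1/2) − 1 = 0.2489% → 0.25%.

0.25%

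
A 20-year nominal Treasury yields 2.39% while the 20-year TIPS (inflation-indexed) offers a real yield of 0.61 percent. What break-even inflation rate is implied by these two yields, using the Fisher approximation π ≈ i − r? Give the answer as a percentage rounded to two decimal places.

π ≈ i − r = 2.39% − 0.61% → 1.78%.

1.78%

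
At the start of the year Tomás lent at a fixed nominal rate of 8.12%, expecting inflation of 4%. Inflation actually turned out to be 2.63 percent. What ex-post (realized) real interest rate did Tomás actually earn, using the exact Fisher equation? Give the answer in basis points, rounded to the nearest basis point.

Ex-post: (1 + 0.0812)/(1 + 0.0263) − 1 = 5.3493%
So the realized real rate is 535 basis points.

535 basis points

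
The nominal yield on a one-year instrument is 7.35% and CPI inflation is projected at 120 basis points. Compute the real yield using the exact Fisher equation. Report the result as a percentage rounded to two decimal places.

By the Fisher equation, 1 + r = (1 + i)/(1 + π).
1 + r = 1.07350 / 1.01200 = 1.060771
r = 1.060771 − 1 = 6.0771%, i.e. 6.08%.

6.08%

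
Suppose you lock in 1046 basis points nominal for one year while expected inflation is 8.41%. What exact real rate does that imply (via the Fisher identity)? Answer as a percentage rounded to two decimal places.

1.89%

1 + r = 1.10460 / 1.08410 = 1.018910
r = 1.018910 − 1 = 1.8910%, i.e. 1.89%.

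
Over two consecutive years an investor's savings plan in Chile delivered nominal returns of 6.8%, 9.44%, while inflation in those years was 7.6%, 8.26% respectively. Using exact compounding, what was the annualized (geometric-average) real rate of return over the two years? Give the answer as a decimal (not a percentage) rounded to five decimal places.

0.00169

Nominal growth factor = 1.0680 × 1.0944 = 1.16881920
Price-level growth factor = 1.0760 × 1.0826 = 1.16487760
Real growth factor = 1.16881920 / 1.16487760 = 1.00338370
Annualized real rate = 1.00338370^(1/2) − 1 = 0.1690% → 0.00169.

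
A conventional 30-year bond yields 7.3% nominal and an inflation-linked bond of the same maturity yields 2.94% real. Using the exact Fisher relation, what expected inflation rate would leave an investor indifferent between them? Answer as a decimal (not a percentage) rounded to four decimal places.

(1 + π) = (1 + i)/(1 + r) = 1.07300 / 1.02940 = 1.042355
Break-even inflation = 1.042355 − 1 → 0.0424.

0.0424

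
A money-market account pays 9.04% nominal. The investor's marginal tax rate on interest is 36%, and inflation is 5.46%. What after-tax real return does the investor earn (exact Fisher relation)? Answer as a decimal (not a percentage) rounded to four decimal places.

0.0031

After-tax nominal return = 9.04% × (1 − 0.36) = 5.7856%.
1 + r = 1.057856 / 1.05460 = 1.003087
After-tax real rate = 1.003087 − 1 → 0.0031.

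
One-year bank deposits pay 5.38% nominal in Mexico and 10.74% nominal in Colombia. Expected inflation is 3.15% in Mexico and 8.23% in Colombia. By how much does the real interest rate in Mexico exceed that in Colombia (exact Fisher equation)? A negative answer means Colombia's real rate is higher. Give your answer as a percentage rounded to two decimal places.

-0.16%

Mexico: (1 + 0.0538)/(1 + 0.0315) − 1 = 2.1619%
Colombia: (1 + 0.1074)/(1 + 0.0823) − 1 = 2.3191%
Differential = 2.1619% − 2.3191% = -0.1572% → -0.16%.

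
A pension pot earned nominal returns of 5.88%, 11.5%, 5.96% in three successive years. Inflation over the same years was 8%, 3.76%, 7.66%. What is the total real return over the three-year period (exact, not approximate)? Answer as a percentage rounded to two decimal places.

3.69%

Compound the nominal returns: 1.0588 × 1.1150 × 1.0596 = 1.250923.
Compound inflation: 1.0800 × 1.0376 × 1.0766 = 1.206447.
Deflate: 1.250923 / 1.206447 = 1.036866.
Total real return = 1.036866 − 1 → 3.69%.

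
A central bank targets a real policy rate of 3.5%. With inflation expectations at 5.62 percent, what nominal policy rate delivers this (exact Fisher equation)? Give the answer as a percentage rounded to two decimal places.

9.32%

(1 + i) = (1 + r)(1 + π) = 1.03500 × 1.05620 = 1.093167
i = 1.093167 − 1, so the required nominal rate is 9.32%.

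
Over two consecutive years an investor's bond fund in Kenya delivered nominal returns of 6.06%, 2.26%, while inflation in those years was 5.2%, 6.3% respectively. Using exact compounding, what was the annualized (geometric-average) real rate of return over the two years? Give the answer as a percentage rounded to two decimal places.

Compound the nominal returns: 1.0606 × 1.0226 = 1.08456956.
Compound inflation: 1.0520 × 1.0630 = 1.11827600.
Deflate: 1.08456956 / 1.11827600 = 0.96985857.
Annualized real rate = 0.96985857^(1/2) − 1 = -1.5186% → -1.52%.

-1.52%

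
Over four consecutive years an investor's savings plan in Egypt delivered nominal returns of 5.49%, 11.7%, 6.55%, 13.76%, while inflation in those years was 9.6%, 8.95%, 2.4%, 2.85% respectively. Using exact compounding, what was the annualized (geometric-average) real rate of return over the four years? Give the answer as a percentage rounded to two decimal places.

3.23%

Compound the nominal returns: 1.0549 × 1.1170 × 1.0655 × 1.1376 = 1.42826075.
Compound inflation: 1.0960 × 1.0895 × 1.0240 × 1.0285 = 1.25759859.
Deflate: 1.42826075 / 1.25759859 = 1.13570480.
Annualized real rate = 1.13570480^(1/4) − 1 = 3.2325% → 3.23%.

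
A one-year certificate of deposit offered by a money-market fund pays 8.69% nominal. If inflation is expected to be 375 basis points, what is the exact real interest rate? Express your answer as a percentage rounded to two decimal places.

4.76%

1 + r = 1.08690 / 1.03750 = 1.047614
r = 1.047614 − 1 = 4.7614%, i.e. 4.76%.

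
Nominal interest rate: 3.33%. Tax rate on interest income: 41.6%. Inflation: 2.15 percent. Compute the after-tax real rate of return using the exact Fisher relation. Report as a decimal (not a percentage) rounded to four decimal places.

-0.0020

After-tax nominal return = 3.33% × (1 − 0.416) = 1.94472%.
1 + r = 1.0194472 / 1.02150 = 0.997990
After-tax real rate = 0.997990 − 1 → -0.0020.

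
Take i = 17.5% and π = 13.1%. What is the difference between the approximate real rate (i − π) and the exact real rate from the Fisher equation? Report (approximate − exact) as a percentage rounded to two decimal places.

0.51%

Approximate: r ≈ 17.500% − 13.100% = 4.4000%
Exact: (1 + 0.1750)/(1 + 0.1310) − 1 = 3.8904%
Error = 4.4000% − 3.8904% = 0.5096% → 0.51%.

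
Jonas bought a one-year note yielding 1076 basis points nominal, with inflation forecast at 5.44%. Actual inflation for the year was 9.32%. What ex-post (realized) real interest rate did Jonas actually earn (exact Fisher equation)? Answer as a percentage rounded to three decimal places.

1.317%

Ex-post: (1 + 0.1076)/(1 + 0.0932) − 1 = 1.3172%
So the realized real rate is 1.317%.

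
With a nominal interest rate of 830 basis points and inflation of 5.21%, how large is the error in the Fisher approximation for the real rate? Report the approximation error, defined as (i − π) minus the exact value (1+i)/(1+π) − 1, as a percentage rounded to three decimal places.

Approximate: r ≈ 8.300% − 5.210% = 3.0900%
Exact: (1 + 0.0830)/(1 + 0.0521) − 1 = 2.9370%
Error = 3.0900% − 2.9370% = 0.1530% → 0.153%.

0.153%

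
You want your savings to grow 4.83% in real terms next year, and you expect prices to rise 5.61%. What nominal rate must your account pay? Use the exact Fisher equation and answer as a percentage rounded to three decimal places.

10.711%

(1 + i) = (1 + r)(1 + π) = 1.04830 × 1.05610 = 1.10710963
i = 1.10710963 − 1, so the required nominal rate is 10.711%.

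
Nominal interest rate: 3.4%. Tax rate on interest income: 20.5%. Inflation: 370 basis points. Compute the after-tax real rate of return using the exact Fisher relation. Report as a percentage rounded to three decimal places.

-0.961%

After-tax nominal return = 3.4% × (1 − 0.205) = 2.7030%.
1 + r = 1.02703 / 1.03700 = 0.990386
After-tax real rate = 0.990386 − 1 → -0.961%.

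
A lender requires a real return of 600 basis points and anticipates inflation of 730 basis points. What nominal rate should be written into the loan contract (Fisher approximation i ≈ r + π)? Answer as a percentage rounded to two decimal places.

i ≈ r + π = 6% + 7.3% = 13.30%.

13.30%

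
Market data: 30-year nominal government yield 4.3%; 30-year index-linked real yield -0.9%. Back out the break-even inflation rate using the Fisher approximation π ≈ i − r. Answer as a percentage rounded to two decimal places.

π ≈ i − r = 4.3% − (-0.9%) → 5.20%.

5.20%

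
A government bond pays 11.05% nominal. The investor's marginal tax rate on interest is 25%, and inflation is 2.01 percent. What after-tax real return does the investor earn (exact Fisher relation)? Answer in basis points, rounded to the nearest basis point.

After-tax nominal return = 11.05% × (1 − 0.25) = 8.2875%.
1 + r = 1.082875 / 1.02010 = 1.061538
After-tax real rate = 1.061538 − 1 → 615 basis points.

615 basis points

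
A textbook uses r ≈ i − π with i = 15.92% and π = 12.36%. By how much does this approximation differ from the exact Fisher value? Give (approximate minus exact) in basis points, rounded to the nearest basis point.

Approximate: r ≈ 15.920% − 12.360% = 3.5600%
Exact: (1 + 0.1592)/(1 + 0.1236) − 1 = 3.1684%
Error = 3.5600% − 3.1684% = 0.3916% → 39 basis points.

39 basis points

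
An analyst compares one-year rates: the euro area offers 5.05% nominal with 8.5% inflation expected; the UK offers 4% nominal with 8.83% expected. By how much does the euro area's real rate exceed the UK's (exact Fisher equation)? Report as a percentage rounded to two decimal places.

1.26%

The euro area: (1 + 0.0505)/(1 + 0.0850) − 1 = -3.1797%
The UK: (1 + 0.0400)/(1 + 0.0883) − 1 = -4.4381%
Differential = -3.1797% − (-4.4381%) = 1.2584% → 1.26%.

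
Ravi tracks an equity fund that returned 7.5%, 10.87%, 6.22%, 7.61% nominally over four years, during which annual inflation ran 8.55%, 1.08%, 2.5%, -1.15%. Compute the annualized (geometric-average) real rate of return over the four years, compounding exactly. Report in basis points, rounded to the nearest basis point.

521 basis points

Compound the nominal returns: 1.0750 × 1.1087 × 1.0622 × 1.0761 = 1.36232724.
Compound inflation: 1.0855 × 1.0108 × 1.0250 × 0.9885 = 1.11172046.
Deflate: 1.36232724 / 1.11172046 = 1.22542247.
Annualized real rate = 1.22542247^(1/4) − 1 = 5.2135% → 521 basis points.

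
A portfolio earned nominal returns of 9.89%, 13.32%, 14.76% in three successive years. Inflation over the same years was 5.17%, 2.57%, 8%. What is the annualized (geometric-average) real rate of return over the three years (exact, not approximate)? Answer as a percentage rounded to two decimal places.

Compound the nominal returns: 1.0989 × 1.1332 × 1.1476 = 1.42907585.
Compound inflation: 1.0517 × 1.0257 × 1.0800 = 1.16502699.
Deflate: 1.42907585 / 1.16502699 = 1.22664613.
Annualized real rate = 1.22664613^(1/3) − 1 = 7.0467% → 7.05%.

7.05%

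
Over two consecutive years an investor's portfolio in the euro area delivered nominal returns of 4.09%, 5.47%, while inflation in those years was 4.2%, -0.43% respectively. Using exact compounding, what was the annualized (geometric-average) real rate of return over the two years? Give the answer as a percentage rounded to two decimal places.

2.87%

Compound the nominal returns: 1.0409 × 1.0547 = 1.09783723.
Compound inflation: 1.0420 × 0.9957 = 1.03751940.
Deflate: 1.09783723 / 1.03751940 = 1.05813658.
Annualized real rate = 1.05813658^(1/2) − 1 = 2.8658% → 2.87%.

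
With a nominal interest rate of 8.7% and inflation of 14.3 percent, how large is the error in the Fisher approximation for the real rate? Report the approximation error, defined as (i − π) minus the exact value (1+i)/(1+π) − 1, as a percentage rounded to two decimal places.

-0.70%

Approximate: r ≈ 8.700% − 14.300% = -5.6000%
Exact: (1 + 0.0870)/(1 + 0.1430) − 1 = -4.8994%
Error = -5.6000% − (-4.8994%) = -0.7006% → -0.70%.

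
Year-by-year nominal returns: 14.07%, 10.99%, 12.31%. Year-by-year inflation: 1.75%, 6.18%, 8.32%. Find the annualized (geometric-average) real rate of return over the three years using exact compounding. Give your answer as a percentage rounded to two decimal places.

Nominal growth factor = 1.1407 × 1.1099 × 1.1231 = 1.42191528
Price-level growth factor = 1.0175 × 1.0618 × 1.0832 = 1.17026924
Real growth factor = 1.42191528 / 1.17026924 = 1.21503260
Annualized real rate = 1.21503260^(1/3) − 1 = 6.7078% → 6.71%.

6.71%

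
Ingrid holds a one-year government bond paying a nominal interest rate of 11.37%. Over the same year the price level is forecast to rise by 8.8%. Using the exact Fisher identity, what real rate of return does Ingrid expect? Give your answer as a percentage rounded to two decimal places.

By the Fisher identity, 1 + r = (1 + i)/(1 + π).
1 + r = 1.11370 / 1.08800 = 1.023621
r = 1.023621 − 1 = 2.3621%, i.e. 2.36%.

2.36%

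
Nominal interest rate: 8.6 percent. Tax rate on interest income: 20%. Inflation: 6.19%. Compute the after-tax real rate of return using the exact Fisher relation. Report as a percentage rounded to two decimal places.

After-tax nominal return = 8.6% × (1 − 0.2) = 6.8800%.
1 + r = 1.06880 / 1.06190 = 1.006498
After-tax real rate = 1.006498 − 1 → 0.65%.

0.65%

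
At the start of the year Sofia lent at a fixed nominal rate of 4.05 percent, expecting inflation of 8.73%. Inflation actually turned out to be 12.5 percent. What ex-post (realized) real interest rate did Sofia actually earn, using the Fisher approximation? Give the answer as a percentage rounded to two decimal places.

Ex-post: 4.05% − 12.5% = -8.450%
So the realized real rate is -8.45%.

-8.45%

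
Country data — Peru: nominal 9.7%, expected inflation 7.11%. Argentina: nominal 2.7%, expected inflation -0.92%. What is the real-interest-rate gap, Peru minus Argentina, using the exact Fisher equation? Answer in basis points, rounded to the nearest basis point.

Peru: (1 + 0.0970)/(1 + 0.0711) − 1 = 2.4181%
Argentina: (1 + 0.0270)/(1 − 0.0092) − 1 = 3.6536%
Differential = 2.4181% − 3.6536% = -1.2355% → -124 basis points.

-124 basis points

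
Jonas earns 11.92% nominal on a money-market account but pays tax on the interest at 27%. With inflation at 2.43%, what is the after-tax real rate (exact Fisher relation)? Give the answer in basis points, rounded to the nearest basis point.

612 basis points

After-tax nominal return = 11.92% × (1 − 0.27) = 8.7016%.
1 + r = 1.087016 / 1.02430 = 1.061228
After-tax real rate = 1.061228 − 1 → 612 basis points.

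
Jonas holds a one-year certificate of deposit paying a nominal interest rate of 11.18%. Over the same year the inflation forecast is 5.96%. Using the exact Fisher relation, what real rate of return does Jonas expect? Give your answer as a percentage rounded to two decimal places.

By the Fisher relation, 1 + r = (1 + i)/(1 + π).
1 + r = 1.11180 / 1.05960 = 1.049264
r = 1.049264 − 1 = 4.9264%, i.e. 4.93%.

4.93%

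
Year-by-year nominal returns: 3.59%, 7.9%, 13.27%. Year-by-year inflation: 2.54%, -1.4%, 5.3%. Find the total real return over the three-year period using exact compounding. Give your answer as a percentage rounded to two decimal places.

18.92%

Compound the nominal returns: 1.0359 × 1.0790 × 1.1327 = 1.266060.
Compound inflation: 1.0254 × 0.9860 × 1.0530 = 1.064630.
Deflate: 1.266060 / 1.064630 = 1.189202.
Total real return = 1.189202 − 1 → 18.92%.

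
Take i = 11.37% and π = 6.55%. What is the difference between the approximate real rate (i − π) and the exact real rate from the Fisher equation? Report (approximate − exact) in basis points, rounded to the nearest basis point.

Approximate: r ≈ 11.370% − 6.550% = 4.8200%
Exact: (1 + 0.1137)/(1 + 0.0655) − 1 = 4.5237%
Error = 4.8200% − 4.5237% = 0.2963% → 30 basis points.

30 basis points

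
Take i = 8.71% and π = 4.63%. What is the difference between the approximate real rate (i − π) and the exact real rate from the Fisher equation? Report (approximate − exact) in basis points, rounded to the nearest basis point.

18 basis points

Approximate: r ≈ 8.710% − 4.630% = 4.0800%
Exact: (1 + 0.0871)/(1 + 0.0463) − 1 = 3.8995%
Error = 4.0800% − 3.8995% = 0.1805% → 18 basis points.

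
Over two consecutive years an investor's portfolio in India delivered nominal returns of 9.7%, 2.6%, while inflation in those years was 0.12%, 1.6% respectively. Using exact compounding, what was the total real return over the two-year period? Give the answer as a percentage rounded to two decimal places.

Nominal growth factor = 1.0970 × 1.0260 = 1.125522
Price-level growth factor = 1.0012 × 1.0160 = 1.017219
Real growth factor = 1.125522 / 1.017219 = 1.106469
Total real return = 1.106469 − 1 → 10.65%.

10.65%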